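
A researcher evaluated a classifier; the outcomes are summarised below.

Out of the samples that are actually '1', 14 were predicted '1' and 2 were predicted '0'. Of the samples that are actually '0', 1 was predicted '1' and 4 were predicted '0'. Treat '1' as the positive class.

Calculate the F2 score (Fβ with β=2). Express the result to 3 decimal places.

Fβ = (1+β²)·TP / ((1+β²)·TP + β²·FN + FP), with β²=4
= 5·14 / (5·14 + 4·2 + 1) = 0.886

0.886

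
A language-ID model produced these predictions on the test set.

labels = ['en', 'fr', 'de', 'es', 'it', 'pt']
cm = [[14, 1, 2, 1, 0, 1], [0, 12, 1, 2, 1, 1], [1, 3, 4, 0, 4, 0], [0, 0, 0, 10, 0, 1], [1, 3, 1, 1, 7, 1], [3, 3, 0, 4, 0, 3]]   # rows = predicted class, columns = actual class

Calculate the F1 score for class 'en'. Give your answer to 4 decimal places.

0.7368

F1 score = 2·TP/(2·TP+FP+FN).
en: TP=14, FP=1+2+1+0+1=5, FN=0+1+0+1+3=5 → 28/38 = 0.73684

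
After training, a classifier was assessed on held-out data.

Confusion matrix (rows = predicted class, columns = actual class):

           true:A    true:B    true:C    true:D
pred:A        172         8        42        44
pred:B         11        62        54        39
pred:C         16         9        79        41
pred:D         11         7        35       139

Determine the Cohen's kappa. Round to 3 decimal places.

0.446

Observed agreement pₒ = trace/N = 452/769 = 0.5878
Expected agreement pₑ = Σ (rowᵢ·colᵢ)/N² = (210·266 + 86·166 + 210·145 + 263·192)/769² = 0.2555
κ = (pₒ − pₑ)/(1 − pₑ) = (0.5878 − 0.2555)/(1 − 0.2555) = 0.446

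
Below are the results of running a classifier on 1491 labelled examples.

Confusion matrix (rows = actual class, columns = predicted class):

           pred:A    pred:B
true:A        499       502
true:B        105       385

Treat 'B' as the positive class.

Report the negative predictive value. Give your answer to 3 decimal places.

0.826

NPV = TN/(TN+FN) = 499/(499+105) = 0.826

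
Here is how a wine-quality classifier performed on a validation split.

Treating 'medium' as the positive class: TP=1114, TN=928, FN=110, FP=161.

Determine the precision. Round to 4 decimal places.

0.8737

Precision = TP/(TP+FP) = 1114/(1114+161) = 1114/1275 = 0.8737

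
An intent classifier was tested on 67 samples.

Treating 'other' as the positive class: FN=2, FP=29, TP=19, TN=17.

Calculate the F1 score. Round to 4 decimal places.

Precision = TP/(TP+FP) = 19/48 = 0.3958
Recall = TP/(TP+FN) = 19/21 = 0.9048
F1 = 2·TP/(2·TP+FP+FN) = 38/69 = 0.5507

0.5507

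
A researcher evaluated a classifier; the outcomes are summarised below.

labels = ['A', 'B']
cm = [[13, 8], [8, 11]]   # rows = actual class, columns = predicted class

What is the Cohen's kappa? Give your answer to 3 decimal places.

Observed agreement pₒ = trace/N = 24/40 = 0.6000
Expected agreement pₑ = Σ (rowᵢ·colᵢ)/N² = (21·21 + 19·19)/40² = 0.5013
κ = (pₒ − pₑ)/(1 − pₑ) = (0.6000 − 0.5013)/(1 − 0.5013) = 0.198

0.198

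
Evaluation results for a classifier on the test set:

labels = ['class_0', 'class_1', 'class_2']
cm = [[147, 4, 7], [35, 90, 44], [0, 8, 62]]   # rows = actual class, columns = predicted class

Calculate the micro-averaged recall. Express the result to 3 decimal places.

Micro-averaging pools counts across classes: ΣTP=299, ΣFP=98, ΣFN=98.
Micro-recall = TP/(TP+FN) on pooled counts = 0.753 (equals overall accuracy in single-label multiclass).

0.753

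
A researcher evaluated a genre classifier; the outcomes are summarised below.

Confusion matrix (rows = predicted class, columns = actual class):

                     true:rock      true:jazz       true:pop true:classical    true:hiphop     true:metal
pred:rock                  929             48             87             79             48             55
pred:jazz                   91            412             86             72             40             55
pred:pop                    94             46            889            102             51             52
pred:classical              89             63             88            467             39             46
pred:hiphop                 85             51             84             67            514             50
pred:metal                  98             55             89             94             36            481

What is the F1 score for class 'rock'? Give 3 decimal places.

0.706

F1 score = 2·TP/(2·TP+FP+FN).
rock: TP=929, FP=48+87+79+48+55=317, FN=91+94+89+85+98=457 → 1858/2632 = 0.7059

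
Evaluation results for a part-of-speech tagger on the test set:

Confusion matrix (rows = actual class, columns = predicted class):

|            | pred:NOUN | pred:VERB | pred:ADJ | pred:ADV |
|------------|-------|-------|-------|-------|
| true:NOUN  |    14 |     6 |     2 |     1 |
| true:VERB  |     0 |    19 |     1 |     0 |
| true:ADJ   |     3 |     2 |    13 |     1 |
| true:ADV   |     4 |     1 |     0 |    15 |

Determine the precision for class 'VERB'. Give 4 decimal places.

Take TP from the diagonal, FP from the rest of the 'VERB' prediction marginal, FN from the rest of the 'VERB' actual marginal.
precision = TP/(TP+FP).
VERB: TP=19, FP=6+2+1=9 → 19/28 = 0.67857

0.6786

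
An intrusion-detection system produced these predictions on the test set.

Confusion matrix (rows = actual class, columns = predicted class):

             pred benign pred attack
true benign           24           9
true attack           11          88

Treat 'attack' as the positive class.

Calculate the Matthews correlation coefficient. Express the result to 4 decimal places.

MCC = (TP·TN − FP·FN) / √((TP+FP)(TP+FN)(TN+FP)(TN+FN))
Numerator = 88·24 − 9·11 = 2013
Denominator = √(97·99·33·35) = √11091465 = 3330.3851
MCC = 2013 / 3330.3851 = 0.6044

0.6044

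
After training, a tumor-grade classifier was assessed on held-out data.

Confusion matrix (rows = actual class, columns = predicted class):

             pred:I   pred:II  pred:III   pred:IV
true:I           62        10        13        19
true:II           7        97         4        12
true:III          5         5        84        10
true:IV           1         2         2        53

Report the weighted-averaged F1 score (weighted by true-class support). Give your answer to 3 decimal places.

Per-class F1 score (2·TP/(2·TP+FP+FN)):
  I: TP=62, FP=7+5+1=13, FN=10+13+19=42 → 124/179 = 0.6927
  II: TP=97, FP=10+5+2=17, FN=7+4+12=23 → 194/234 = 0.8291
  III: TP=84, FP=13+4+2=19, FN=5+5+10=20 → 168/207 = 0.8116
  IV: TP=53, FP=19+12+10=41, FN=1+2+2=5 → 106/152 = 0.6974
Weighted-F1 score = Σ (supportᵢ/N)·F1 scoreᵢ with N=386: (104/386)·0.6927 + (120/386)·0.8291 + (104/386)·0.8116 + (58/386)·0.6974 = 0.768

0.768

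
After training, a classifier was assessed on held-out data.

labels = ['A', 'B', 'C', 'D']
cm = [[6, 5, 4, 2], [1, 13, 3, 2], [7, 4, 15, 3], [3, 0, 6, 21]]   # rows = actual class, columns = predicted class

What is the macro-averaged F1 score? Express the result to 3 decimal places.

0.559

Per-class F1 score (2·TP/(2·TP+FP+FN)):
  A: TP=6, FP=1+7+3=11, FN=5+4+2=11 → 12/34 = 0.3529
  B: TP=13, FP=5+4+0=9, FN=1+3+2=6 → 26/41 = 0.6341
  C: TP=15, FP=4+3+6=13, FN=7+4+3=14 → 30/57 = 0.5263
  D: TP=21, FP=2+2+3=7, FN=3+0+6=9 → 42/58 = 0.7241
Macro-F1 score = mean = (0.3529 + 0.6341 + 0.5263 + 0.7241) / 4 = 0.559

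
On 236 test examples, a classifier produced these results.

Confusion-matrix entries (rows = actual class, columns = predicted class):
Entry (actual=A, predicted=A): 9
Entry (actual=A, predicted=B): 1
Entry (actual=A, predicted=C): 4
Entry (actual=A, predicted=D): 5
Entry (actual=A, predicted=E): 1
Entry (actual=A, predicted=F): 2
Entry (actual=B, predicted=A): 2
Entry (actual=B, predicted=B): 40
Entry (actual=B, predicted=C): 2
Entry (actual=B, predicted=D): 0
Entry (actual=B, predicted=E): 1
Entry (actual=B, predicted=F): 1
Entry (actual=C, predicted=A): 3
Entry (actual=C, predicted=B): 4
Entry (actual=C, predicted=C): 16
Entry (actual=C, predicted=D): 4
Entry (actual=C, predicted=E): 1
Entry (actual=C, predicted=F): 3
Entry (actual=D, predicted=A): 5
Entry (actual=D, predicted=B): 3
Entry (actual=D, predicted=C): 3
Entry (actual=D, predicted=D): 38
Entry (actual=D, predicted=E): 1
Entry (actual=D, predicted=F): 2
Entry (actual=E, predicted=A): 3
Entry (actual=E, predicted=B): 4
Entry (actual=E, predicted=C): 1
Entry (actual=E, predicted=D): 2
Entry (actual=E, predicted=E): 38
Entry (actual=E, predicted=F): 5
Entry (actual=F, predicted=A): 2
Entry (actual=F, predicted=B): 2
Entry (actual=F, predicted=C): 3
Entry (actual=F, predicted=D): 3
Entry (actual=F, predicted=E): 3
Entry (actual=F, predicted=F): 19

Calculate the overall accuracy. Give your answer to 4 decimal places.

0.6780

Accuracy = trace / total = (9+40+16+38+38+19=160) / 236 = 160/236 = 0.6780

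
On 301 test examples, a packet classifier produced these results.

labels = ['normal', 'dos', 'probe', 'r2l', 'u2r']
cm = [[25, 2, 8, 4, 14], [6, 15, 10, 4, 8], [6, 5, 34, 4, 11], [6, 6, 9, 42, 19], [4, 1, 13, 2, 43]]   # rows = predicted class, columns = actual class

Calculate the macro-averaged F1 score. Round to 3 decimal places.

0.515

Per-class F1 score (2·TP/(2·TP+FP+FN)):
  normal: TP=25, FP=2+8+4+14=28, FN=6+6+6+4=22 → 50/100 = 0.5000
  dos: TP=15, FP=6+10+4+8=28, FN=2+5+6+1=14 → 30/72 = 0.4167
  probe: TP=34, FP=6+5+4+11=26, FN=8+10+9+13=40 → 68/134 = 0.5075
  r2l: TP=42, FP=6+6+9+19=40, FN=4+4+4+2=14 → 84/138 = 0.6087
  u2r: TP=43, FP=4+1+13+2=20, FN=14+8+11+19=52 → 86/158 = 0.5443
Macro-F1 score = mean = (0.5000 + 0.4167 + 0.5075 + 0.6087 + 0.5443) / 5 = 0.515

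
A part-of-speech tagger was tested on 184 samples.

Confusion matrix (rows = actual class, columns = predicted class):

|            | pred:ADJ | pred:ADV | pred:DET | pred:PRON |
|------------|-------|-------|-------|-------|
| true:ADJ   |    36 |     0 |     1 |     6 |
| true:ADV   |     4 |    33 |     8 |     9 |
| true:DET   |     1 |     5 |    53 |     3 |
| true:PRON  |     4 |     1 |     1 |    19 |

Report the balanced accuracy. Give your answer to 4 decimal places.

Balanced accuracy = mean of per-class recall.
  ADJ: recall = 36/43 = 0.83721
  ADV: recall = 33/54 = 0.61111
  DET: recall = 53/62 = 0.85484
  PRON: recall = 19/25 = 0.76000
Mean = (0.83721 + 0.61111 + 0.85484 + 0.76000) / 4 = 0.7658

0.7658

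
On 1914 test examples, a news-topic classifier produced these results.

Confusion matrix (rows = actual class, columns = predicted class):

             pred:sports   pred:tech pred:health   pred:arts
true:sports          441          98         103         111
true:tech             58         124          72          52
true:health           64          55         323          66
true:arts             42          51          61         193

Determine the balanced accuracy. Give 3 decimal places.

Balanced accuracy = mean of per-class recall.
  sports: recall = 441/753 = 0.5857
  tech: recall = 124/306 = 0.4052
  health: recall = 323/508 = 0.6358
  arts: recall = 193/347 = 0.5562
Mean = (0.5857 + 0.4052 + 0.6358 + 0.5562) / 4 = 0.546

0.546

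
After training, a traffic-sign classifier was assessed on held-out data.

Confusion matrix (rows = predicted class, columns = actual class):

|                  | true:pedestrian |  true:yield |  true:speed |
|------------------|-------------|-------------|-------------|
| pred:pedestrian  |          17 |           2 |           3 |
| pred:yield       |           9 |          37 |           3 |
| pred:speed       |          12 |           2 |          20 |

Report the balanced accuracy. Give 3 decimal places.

0.706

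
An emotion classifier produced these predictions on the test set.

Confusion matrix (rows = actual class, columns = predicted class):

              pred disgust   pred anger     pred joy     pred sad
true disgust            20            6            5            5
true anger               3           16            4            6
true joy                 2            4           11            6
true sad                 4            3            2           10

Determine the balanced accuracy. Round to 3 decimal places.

0.528

Balanced accuracy = mean of per-class recall.
  disgust: recall = 20/36 = 0.5556
  anger: recall = 16/29 = 0.5517
  joy: recall = 11/23 = 0.4783
  sad: recall = 10/19 = 0.5263
Mean = (0.5556 + 0.5517 + 0.4783 + 0.5263) / 4 = 0.528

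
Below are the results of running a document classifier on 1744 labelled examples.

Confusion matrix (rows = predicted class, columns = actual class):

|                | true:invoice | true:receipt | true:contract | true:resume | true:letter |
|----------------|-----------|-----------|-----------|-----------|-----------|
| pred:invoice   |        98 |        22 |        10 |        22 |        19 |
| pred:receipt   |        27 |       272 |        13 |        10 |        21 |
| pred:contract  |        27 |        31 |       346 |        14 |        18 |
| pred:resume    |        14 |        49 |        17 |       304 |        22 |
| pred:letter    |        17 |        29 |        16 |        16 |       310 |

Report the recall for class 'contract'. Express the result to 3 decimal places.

0.861

Take TP from the diagonal, FP from the rest of the 'contract' prediction marginal, FN from the rest of the 'contract' actual marginal.
recall = TP/(TP+FN).
contract: TP=346, FN=10+13+17+16=56 → 346/402 = 0.8607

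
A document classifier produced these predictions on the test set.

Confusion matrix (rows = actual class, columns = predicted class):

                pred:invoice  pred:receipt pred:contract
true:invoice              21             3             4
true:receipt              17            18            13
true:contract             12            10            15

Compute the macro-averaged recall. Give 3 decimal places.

Per-class recall (TP/(TP+FN)):
  invoice: TP=21, FN=3+4=7 → 21/28 = 0.7500
  receipt: TP=18, FN=17+13=30 → 18/48 = 0.3750
  contract: TP=15, FN=12+10=22 → 15/37 = 0.4054
Macro-recall = mean = (0.7500 + 0.3750 + 0.4054) / 3 = 0.510

0.510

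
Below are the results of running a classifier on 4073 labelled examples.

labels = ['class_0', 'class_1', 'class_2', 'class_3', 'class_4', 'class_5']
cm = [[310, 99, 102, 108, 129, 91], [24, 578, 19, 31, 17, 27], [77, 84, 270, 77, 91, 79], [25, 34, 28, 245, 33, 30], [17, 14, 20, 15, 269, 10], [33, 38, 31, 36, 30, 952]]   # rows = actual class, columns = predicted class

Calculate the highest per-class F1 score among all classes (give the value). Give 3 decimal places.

Per-class F1 score (2·TP/(2·TP+FP+FN)):
  class_0: TP=310, FP=24+77+25+17+33=176, FN=99+102+108+129+91=529 → 620/1325 = 0.4679
  class_1: TP=578, FP=99+84+34+14+38=269, FN=24+19+31+17+27=118 → 1156/1543 = 0.7492
  class_2: TP=270, FP=102+19+28+20+31=200, FN=77+84+77+91+79=408 → 540/1148 = 0.4704
  class_3: TP=245, FP=108+31+77+15+36=267, FN=25+34+28+33+30=150 → 490/907 = 0.5402
  class_4: TP=269, FP=129+17+91+33+30=300, FN=17+14+20+15+10=76 → 538/914 = 0.5886
  class_5: TP=952, FP=91+27+79+30+10=237, FN=33+38+31+36+30=168 → 1904/2309 = 0.8246
Highest is class 'class_5' with F1 score = 0.825.

0.825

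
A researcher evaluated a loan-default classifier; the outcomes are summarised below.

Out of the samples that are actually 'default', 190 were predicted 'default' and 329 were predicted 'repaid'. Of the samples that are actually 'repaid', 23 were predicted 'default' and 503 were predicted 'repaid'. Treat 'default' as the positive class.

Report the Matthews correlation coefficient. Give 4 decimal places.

0.4001

MCC = (TP·TN − FP·FN) / √((TP+FP)(TP+FN)(TN+FP)(TN+FN))
Numerator = 190·503 − 23·329 = 88003
Denominator = √(213·519·526·832) = √48378904704 = 219952.0509
MCC = 88003 / 219952.0509 = 0.4001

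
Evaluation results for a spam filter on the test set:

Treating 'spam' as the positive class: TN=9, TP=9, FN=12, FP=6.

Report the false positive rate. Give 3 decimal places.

FPR = FP/(FP+TN) = 6/(6+9) = 0.400

0.400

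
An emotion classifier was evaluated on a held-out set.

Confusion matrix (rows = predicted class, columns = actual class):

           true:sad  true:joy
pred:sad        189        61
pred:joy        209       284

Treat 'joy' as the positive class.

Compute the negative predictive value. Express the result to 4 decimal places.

0.7560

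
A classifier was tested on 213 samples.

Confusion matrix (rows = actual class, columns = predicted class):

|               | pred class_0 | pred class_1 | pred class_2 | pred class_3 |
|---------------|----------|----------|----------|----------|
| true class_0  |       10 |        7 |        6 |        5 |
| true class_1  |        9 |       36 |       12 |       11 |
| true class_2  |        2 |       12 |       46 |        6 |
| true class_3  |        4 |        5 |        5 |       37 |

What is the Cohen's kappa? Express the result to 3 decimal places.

0.458

Observed agreement pₒ = trace/N = 129/213 = 0.6056
Expected agreement pₑ = Σ (rowᵢ·colᵢ)/N² = (28·25 + 68·60 + 66·69 + 51·59)/213² = 0.2721
κ = (pₒ − pₑ)/(1 − pₑ) = (0.6056 − 0.2721)/(1 − 0.2721) = 0.458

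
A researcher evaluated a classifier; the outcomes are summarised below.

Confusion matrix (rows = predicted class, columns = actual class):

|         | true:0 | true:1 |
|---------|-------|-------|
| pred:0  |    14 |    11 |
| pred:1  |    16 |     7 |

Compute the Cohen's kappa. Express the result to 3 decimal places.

-0.137

Observed agreement pₒ = trace/N = 21/48 = 0.4375
Expected agreement pₑ = Σ (rowᵢ·colᵢ)/N² = (30·25 + 18·23)/48² = 0.5052
κ = (pₒ − pₑ)/(1 − pₑ) = (0.4375 − 0.5052)/(1 − 0.5052) = -0.137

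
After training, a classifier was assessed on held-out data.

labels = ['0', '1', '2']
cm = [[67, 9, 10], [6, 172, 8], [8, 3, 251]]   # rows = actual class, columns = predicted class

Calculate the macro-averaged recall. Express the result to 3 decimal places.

0.887

Per-class recall (TP/(TP+FN)):
  0: TP=67, FN=9+10=19 → 67/86 = 0.7791
  1: TP=172, FN=6+8=14 → 172/186 = 0.9247
  2: TP=251, FN=8+3=11 → 251/262 = 0.9580
Macro-recall = mean = (0.7791 + 0.9247 + 0.9580) / 3 = 0.887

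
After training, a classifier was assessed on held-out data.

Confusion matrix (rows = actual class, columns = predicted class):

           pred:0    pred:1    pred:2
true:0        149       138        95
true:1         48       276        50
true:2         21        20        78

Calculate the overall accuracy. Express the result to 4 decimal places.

Accuracy = trace / total = (149+276+78=503) / 875 = 503/875 = 0.5749

0.5749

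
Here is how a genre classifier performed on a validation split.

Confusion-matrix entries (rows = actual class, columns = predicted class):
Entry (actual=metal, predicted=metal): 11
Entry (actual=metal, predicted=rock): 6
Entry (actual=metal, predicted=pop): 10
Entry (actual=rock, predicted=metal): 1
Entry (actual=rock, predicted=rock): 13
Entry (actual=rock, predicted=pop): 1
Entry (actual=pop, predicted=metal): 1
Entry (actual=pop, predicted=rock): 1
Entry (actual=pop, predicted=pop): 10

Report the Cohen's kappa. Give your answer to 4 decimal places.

Observed agreement pₒ = trace/N = 34/54 = 0.62963
Expected agreement pₑ = Σ (rowᵢ·colᵢ)/N² = (27·13 + 15·20 + 12·21)/54² = 0.30967
κ = (pₒ − pₑ)/(1 − pₑ) = (0.62963 − 0.30967)/(1 − 0.30967) = 0.4635

0.4635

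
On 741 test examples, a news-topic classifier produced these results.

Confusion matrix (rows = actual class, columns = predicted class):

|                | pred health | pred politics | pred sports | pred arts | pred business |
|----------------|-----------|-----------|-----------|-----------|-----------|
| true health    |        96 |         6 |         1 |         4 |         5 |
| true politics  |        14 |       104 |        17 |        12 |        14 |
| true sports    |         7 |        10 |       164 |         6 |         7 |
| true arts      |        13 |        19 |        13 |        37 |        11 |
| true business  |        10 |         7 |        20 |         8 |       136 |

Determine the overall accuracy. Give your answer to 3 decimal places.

0.725

Accuracy = trace / total = (96+104+164+37+136=537) / 741 = 537/741 = 0.725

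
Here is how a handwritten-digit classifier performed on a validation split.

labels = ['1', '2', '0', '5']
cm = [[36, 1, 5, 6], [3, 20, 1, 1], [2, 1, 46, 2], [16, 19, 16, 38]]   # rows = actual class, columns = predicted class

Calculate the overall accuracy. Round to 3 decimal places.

0.657

Accuracy = trace / total = (36+20+46+38=140) / 213 = 140/213 = 0.657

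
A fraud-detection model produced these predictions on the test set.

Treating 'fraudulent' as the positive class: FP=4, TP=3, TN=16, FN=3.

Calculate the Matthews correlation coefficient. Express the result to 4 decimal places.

0.2850

MCC = (TP·TN − FP·FN) / √((TP+FP)(TP+FN)(TN+FP)(TN+FN))
Numerator = 3·16 − 4·3 = 36
Denominator = √(7·6·20·19) = √15960 = 126.3329
MCC = 36 / 126.3329 = 0.2850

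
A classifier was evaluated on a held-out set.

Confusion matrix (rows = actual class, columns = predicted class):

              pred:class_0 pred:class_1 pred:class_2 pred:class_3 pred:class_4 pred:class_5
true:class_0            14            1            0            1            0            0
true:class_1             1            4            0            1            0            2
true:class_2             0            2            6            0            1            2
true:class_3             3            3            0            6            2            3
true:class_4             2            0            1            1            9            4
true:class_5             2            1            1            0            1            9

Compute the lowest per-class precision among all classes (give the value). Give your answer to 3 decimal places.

0.364

Per-class precision (TP/(TP+FP)):
  class_0: TP=14, FP=1+0+3+2+2=8 → 14/22 = 0.6364
  class_1: TP=4, FP=1+2+3+0+1=7 → 4/11 = 0.3636
  class_2: TP=6, FP=0+0+0+1+1=2 → 6/8 = 0.7500
  class_3: TP=6, FP=1+1+0+1+0=3 → 6/9 = 0.6667
  class_4: TP=9, FP=0+0+1+2+1=4 → 9/13 = 0.6923
  class_5: TP=9, FP=0+2+2+3+4=11 → 9/20 = 0.4500
Lowest is class 'class_1' with precision = 0.364.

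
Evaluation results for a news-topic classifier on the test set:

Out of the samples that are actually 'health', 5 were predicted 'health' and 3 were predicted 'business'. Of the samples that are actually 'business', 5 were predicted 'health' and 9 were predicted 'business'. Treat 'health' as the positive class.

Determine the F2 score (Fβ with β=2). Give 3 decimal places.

0.595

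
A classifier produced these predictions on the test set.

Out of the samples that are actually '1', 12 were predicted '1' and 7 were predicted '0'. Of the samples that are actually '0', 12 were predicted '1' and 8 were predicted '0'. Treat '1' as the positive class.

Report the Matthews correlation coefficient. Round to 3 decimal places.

0.032

MCC = (TP·TN − FP·FN) / √((TP+FP)(TP+FN)(TN+FP)(TN+FN))
Numerator = 12·8 − 12·7 = 12
Denominator = √(24·19·20·15) = √136800 = 369.8648
MCC = 12 / 369.8648 = 0.032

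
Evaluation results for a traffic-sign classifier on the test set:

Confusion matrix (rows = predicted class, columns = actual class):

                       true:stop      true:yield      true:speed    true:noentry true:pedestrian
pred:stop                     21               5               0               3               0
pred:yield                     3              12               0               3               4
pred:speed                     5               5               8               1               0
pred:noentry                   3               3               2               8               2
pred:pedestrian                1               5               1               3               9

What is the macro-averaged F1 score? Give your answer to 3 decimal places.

0.529

Per-class F1 score (2·TP/(2·TP+FP+FN)):
  stop: TP=21, FP=5+0+3+0=8, FN=3+5+3+1=12 → 42/62 = 0.6774
  yield: TP=12, FP=3+0+3+4=10, FN=5+5+3+5=18 → 24/52 = 0.4615
  speed: TP=8, FP=5+5+1+0=11, FN=0+0+2+1=3 → 16/30 = 0.5333
  noentry: TP=8, FP=3+3+2+2=10, FN=3+3+1+3=10 → 16/36 = 0.4444
  pedestrian: TP=9, FP=1+5+1+3=10, FN=0+4+0+2=6 → 18/34 = 0.5294
Macro-F1 score = mean = (0.6774 + 0.4615 + 0.5333 + 0.4444 + 0.5294) / 5 = 0.529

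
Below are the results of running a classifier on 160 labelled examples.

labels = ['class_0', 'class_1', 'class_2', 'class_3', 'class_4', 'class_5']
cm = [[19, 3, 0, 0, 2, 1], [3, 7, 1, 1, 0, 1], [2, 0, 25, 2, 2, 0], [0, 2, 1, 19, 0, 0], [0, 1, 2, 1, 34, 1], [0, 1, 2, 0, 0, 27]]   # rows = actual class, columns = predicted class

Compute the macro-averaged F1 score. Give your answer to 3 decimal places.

Per-class F1 score (2·TP/(2·TP+FP+FN)):
  class_0: TP=19, FP=3+2+0+0+0=5, FN=3+0+0+2+1=6 → 38/49 = 0.7755
  class_1: TP=7, FP=3+0+2+1+1=7, FN=3+1+1+0+1=6 → 14/27 = 0.5185
  class_2: TP=25, FP=0+1+1+2+2=6, FN=2+0+2+2+0=6 → 50/62 = 0.8065
  class_3: TP=19, FP=0+1+2+1+0=4, FN=0+2+1+0+0=3 → 38/45 = 0.8444
  class_4: TP=34, FP=2+0+2+0+0=4, FN=0+1+2+1+1=5 → 68/77 = 0.8831
  class_5: TP=27, FP=1+1+0+0+1=3, FN=0+1+2+0+0=3 → 54/60 = 0.9000
Macro-F1 score = mean = (0.7755 + 0.5185 + 0.8065 + 0.8444 + 0.8831 + 0.9000) / 6 = 0.788

0.788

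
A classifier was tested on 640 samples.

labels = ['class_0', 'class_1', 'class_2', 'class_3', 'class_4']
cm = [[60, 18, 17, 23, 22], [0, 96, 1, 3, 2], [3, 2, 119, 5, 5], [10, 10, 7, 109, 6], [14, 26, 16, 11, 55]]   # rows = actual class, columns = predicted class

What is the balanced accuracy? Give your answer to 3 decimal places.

Balanced accuracy = mean of per-class recall.
  class_0: recall = 60/140 = 0.4286
  class_1: recall = 96/102 = 0.9412
  class_2: recall = 119/134 = 0.8881
  class_3: recall = 109/142 = 0.7676
  class_4: recall = 55/122 = 0.4508
Mean = (0.4286 + 0.9412 + 0.8881 + 0.7676 + 0.4508) / 5 = 0.695

0.695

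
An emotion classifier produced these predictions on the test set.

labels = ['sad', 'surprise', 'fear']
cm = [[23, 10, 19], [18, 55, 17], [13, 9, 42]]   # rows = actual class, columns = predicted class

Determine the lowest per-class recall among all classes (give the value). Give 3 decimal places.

Per-class recall (TP/(TP+FN)):
  sad: TP=23, FN=10+19=29 → 23/52 = 0.4423
  surprise: TP=55, FN=18+17=35 → 55/90 = 0.6111
  fear: TP=42, FN=13+9=22 → 42/64 = 0.6563
Lowest is class 'sad' with recall = 0.442.

0.442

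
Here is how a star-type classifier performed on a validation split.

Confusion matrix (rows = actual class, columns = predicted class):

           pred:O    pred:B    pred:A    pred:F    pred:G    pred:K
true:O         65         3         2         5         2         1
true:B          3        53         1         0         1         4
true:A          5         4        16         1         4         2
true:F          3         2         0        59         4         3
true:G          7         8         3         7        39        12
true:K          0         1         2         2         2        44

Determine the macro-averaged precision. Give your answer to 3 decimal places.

Per-class precision (TP/(TP+FP)):
  O: TP=65, FP=3+5+3+7+0=18 → 65/83 = 0.7831
  B: TP=53, FP=3+4+2+8+1=18 → 53/71 = 0.7465
  A: TP=16, FP=2+1+0+3+2=8 → 16/24 = 0.6667
  F: TP=59, FP=5+0+1+7+2=15 → 59/74 = 0.7973
  G: TP=39, FP=2+1+4+4+2=13 → 39/52 = 0.7500
  K: TP=44, FP=1+4+2+3+12=22 → 44/66 = 0.6667
Macro-precision = mean = (0.7831 + 0.7465 + 0.6667 + 0.7973 + 0.7500 + 0.6667) / 6 = 0.735

0.735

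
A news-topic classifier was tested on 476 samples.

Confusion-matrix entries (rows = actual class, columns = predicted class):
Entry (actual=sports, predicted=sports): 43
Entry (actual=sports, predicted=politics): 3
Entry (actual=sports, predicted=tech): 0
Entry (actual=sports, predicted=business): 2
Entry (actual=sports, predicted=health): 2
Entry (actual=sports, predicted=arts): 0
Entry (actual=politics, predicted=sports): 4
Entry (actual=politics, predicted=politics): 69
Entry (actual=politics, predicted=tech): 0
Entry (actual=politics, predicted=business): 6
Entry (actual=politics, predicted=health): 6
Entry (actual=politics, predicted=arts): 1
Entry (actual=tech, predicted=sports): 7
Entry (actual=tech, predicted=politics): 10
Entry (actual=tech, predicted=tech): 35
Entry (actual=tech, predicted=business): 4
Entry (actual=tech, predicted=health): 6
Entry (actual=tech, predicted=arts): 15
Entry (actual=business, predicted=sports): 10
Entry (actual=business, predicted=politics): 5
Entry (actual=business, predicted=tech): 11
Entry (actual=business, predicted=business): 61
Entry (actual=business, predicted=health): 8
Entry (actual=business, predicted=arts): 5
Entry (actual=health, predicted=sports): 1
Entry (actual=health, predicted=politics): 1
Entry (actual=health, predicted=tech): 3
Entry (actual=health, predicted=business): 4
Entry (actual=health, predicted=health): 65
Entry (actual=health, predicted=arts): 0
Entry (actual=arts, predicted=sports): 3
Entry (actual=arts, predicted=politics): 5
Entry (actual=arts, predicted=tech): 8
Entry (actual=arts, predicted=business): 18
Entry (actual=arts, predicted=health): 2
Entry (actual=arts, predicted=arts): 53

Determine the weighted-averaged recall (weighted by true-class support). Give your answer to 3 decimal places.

0.685

Per-class recall (TP/(TP+FN)):
  sports: TP=43, FN=3+0+2+2+0=7 → 43/50 = 0.8600
  politics: TP=69, FN=4+0+6+6+1=17 → 69/86 = 0.8023
  tech: TP=35, FN=7+10+4+6+15=42 → 35/77 = 0.4545
  business: TP=61, FN=10+5+11+8+5=39 → 61/100 = 0.6100
  health: TP=65, FN=1+1+3+4+0=9 → 65/74 = 0.8784
  arts: TP=53, FN=3+5+8+18+2=36 → 53/89 = 0.5955
Weighted-recall = Σ (supportᵢ/N)·recallᵢ with N=476: (50/476)·0.8600 + (86/476)·0.8023 + (77/476)·0.4545 + (100/476)·0.6100 + (74/476)·0.8784 + (89/476)·0.5955 = 0.685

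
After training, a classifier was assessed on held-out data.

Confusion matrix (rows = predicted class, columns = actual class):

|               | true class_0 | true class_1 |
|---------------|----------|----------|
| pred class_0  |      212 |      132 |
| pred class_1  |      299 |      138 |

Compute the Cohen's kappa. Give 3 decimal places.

-0.065

Observed agreement pₒ = trace/N = 350/781 = 0.4481
Expected agreement pₑ = Σ (rowᵢ·colᵢ)/N² = (511·344 + 270·437)/781² = 0.4816
κ = (pₒ − pₑ)/(1 − pₑ) = (0.4481 − 0.4816)/(1 − 0.4816) = -0.065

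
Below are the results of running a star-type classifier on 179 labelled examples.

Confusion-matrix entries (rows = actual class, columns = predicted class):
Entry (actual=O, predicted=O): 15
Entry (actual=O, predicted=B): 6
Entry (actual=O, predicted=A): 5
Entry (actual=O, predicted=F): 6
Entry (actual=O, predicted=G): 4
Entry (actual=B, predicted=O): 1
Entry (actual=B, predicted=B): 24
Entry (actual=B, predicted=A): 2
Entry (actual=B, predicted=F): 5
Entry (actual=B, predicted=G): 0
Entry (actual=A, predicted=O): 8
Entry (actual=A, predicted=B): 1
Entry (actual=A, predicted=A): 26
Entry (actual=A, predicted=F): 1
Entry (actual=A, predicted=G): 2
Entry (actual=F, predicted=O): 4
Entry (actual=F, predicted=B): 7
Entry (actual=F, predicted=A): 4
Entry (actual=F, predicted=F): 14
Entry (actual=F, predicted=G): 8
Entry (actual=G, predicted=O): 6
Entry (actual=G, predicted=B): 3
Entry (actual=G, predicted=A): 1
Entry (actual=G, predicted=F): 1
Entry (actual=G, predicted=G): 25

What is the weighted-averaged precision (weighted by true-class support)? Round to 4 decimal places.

0.5747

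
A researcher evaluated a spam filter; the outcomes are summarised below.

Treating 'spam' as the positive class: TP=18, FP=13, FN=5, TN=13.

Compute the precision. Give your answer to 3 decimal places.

Precision = TP/(TP+FP) = 18/(18+13) = 18/31 = 0.581

0.581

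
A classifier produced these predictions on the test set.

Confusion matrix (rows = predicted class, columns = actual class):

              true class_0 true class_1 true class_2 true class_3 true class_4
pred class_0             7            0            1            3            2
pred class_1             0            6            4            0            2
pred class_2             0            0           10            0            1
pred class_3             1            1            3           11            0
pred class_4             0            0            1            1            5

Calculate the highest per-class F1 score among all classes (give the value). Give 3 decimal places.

Per-class F1 score (2·TP/(2·TP+FP+FN)):
  class_0: TP=7, FP=0+1+3+2=6, FN=0+0+1+0=1 → 14/21 = 0.6667
  class_1: TP=6, FP=0+4+0+2=6, FN=0+0+1+0=1 → 12/19 = 0.6316
  class_2: TP=10, FP=0+0+0+1=1, FN=1+4+3+1=9 → 20/30 = 0.6667
  class_3: TP=11, FP=1+1+3+0=5, FN=3+0+0+1=4 → 22/31 = 0.7097
  class_4: TP=5, FP=0+0+1+1=2, FN=2+2+1+0=5 → 10/17 = 0.5882
Highest is class 'class_3' with F1 score = 0.710.

0.710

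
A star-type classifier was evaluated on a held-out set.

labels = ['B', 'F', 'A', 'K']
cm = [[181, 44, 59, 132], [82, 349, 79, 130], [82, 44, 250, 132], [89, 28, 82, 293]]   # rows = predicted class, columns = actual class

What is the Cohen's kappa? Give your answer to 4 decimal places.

Observed agreement pₒ = trace/N = 1073/2056 = 0.52189
Expected agreement pₑ = Σ (rowᵢ·colᵢ)/N² = (434·416 + 465·640 + 470·508 + 687·492)/2056² = 0.24956
κ = (pₒ − pₑ)/(1 − pₑ) = (0.52189 − 0.24956)/(1 − 0.24956) = 0.3629

0.3629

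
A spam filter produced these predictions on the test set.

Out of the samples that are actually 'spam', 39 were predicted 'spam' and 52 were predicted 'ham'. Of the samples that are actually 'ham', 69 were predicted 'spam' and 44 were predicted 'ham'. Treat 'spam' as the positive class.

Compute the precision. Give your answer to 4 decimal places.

Precision = TP/(TP+FP) = 39/(39+69) = 39/108 = 0.3611

0.3611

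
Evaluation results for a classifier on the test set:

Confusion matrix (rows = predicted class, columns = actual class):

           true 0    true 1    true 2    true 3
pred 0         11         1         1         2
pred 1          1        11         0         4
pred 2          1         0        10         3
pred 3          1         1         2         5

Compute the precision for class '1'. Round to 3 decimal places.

0.688

precision = TP/(TP+FP).
1: TP=11, FP=1+0+4=5 → 11/16 = 0.6875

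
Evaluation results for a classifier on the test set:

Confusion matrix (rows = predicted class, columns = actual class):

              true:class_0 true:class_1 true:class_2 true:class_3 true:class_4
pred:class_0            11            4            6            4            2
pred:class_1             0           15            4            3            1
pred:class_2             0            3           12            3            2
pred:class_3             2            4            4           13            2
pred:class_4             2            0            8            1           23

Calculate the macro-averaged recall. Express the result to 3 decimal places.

Per-class recall (TP/(TP+FN)):
  class_0: TP=11, FN=0+0+2+2=4 → 11/15 = 0.7333
  class_1: TP=15, FN=4+3+4+0=11 → 15/26 = 0.5769
  class_2: TP=12, FN=6+4+4+8=22 → 12/34 = 0.3529
  class_3: TP=13, FN=4+3+3+1=11 → 13/24 = 0.5417
  class_4: TP=23, FN=2+1+2+2=7 → 23/30 = 0.7667
Macro-recall = mean = (0.7333 + 0.5769 + 0.3529 + 0.5417 + 0.7667) / 5 = 0.594

0.594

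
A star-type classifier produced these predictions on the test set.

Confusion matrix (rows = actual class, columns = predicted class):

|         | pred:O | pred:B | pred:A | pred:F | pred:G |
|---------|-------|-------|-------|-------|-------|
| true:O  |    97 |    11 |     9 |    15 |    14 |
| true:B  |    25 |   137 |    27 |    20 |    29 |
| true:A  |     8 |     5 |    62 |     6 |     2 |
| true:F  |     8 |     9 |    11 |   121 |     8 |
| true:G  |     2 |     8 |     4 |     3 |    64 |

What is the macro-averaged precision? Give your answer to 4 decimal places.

Per-class precision (TP/(TP+FP)):
  O: TP=97, FP=25+8+8+2=43 → 97/140 = 0.69286
  B: TP=137, FP=11+5+9+8=33 → 137/170 = 0.80588
  A: TP=62, FP=9+27+11+4=51 → 62/113 = 0.54867
  F: TP=121, FP=15+20+6+3=44 → 121/165 = 0.73333
  G: TP=64, FP=14+29+2+8=53 → 64/117 = 0.54701
Macro-precision = mean = (0.69286 + 0.80588 + 0.54867 + 0.73333 + 0.54701) / 5 = 0.6656

0.6656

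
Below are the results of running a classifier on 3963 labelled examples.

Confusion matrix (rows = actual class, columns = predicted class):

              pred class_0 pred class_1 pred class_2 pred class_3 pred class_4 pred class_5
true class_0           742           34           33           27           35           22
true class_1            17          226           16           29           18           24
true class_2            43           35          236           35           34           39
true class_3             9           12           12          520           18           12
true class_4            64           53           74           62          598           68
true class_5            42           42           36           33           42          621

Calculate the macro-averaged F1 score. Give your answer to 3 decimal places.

Per-class F1 score (2·TP/(2·TP+FP+FN)):
  class_0: TP=742, FP=17+43+9+64+42=175, FN=34+33+27+35+22=151 → 1484/1810 = 0.8199
  class_1: TP=226, FP=34+35+12+53+42=176, FN=17+16+29+18+24=104 → 452/732 = 0.6175
  class_2: TP=236, FP=33+16+12+74+36=171, FN=43+35+35+34+39=186 → 472/829 = 0.5694
  class_3: TP=520, FP=27+29+35+62+33=186, FN=9+12+12+18+12=63 → 1040/1289 = 0.8068
  class_4: TP=598, FP=35+18+34+18+42=147, FN=64+53+74+62+68=321 → 1196/1664 = 0.7188
  class_5: TP=621, FP=22+24+39+12+68=165, FN=42+42+36+33+42=195 → 1242/1602 = 0.7753
Macro-F1 score = mean = (0.8199 + 0.6175 + 0.5694 + 0.8068 + 0.7188 + 0.7753) / 6 = 0.718

0.718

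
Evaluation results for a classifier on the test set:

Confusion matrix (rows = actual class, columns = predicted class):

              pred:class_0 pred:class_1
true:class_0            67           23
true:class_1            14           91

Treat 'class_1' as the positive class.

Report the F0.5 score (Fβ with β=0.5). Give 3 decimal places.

Fβ = (1+β²)·TP / ((1+β²)·TP + β²·FN + FP), with β²=1/4
= 1.25·91 / (1.25·91 + 0.25·14 + 23) = 0.811

0.811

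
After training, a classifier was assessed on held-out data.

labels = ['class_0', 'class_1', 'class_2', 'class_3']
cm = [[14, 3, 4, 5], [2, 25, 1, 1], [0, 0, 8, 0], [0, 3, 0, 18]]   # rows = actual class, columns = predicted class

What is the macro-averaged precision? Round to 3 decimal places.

0.762

Per-class precision (TP/(TP+FP)):
  class_0: TP=14, FP=2+0+0=2 → 14/16 = 0.8750
  class_1: TP=25, FP=3+0+3=6 → 25/31 = 0.8065
  class_2: TP=8, FP=4+1+0=5 → 8/13 = 0.6154
  class_3: TP=18, FP=5+1+0=6 → 18/24 = 0.7500
Macro-precision = mean = (0.8750 + 0.8065 + 0.6154 + 0.7500) / 4 = 0.762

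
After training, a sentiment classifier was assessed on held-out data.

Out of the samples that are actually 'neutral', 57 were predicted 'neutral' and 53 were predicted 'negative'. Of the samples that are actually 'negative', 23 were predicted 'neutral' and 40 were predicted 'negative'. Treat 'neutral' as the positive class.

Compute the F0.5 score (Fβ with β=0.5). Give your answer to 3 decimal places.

0.663

Fβ = (1+β²)·TP / ((1+β²)·TP + β²·FN + FP), with β²=1/4
= 1.25·57 / (1.25·57 + 0.25·53 + 23) = 0.663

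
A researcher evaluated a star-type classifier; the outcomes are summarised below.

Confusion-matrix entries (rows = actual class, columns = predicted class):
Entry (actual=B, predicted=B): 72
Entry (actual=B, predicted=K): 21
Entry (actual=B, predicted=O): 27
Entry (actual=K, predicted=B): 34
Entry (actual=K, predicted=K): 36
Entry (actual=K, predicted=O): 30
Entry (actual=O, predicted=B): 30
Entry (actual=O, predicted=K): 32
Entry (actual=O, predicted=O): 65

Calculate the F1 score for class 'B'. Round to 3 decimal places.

0.563

F1 score = 2·TP/(2·TP+FP+FN).
B: TP=72, FP=34+30=64, FN=21+27=48 → 144/256 = 0.5625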